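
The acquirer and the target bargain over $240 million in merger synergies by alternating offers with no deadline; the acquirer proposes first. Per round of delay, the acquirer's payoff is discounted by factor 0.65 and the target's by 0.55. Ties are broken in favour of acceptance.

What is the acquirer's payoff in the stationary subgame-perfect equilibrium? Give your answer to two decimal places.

Let x be the acquirer's share when the acquirer proposes and y be the target's share when the target proposes.
The target accepts iff offered ≥ 0.55·y, so x = 240 − 0.55y. Symmetrically y = 240 − 0.65x.
Substituting: x = 240 − 0.55(240 − 0.65x), giving x(1 − 0.65·0.55) = 240(1 − 0.55).
So x = 240 × 0.45 / 0.6425 ≈ 168.0934, and the target receives 240 − x ≈ 71.9066.

168.09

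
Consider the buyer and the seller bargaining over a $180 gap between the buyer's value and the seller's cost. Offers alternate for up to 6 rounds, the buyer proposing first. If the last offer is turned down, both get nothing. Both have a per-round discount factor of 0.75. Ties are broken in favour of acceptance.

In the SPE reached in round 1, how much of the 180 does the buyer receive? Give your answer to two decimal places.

Round 6 (the seller proposes): the buyer will accept anything ≥ 0, so the seller offers 0 and keeps 180.
Round 5 (the buyer proposes): the seller can get 180 next round, worth 0.75 × 180 = 135 now. The buyer offers 135 and keeps 180 − 135 = 45.
Round 4 (the seller proposes): the buyer can get 45 next round, worth 0.75 × 45 = 33.75 now; the seller offers that and keeps 146.25.
Round 3 (the buyer proposes): the seller can get 146.25 next round, worth 0.75 × 146.25 = 109.6875 now; the buyer offers that and keeps 70.3125.
Round 2 (the seller proposes): the buyer can get 70.3125 next round, worth 0.75 × 70.3125 = 52.734375 now. The seller offers 52.734375 and keeps 180 − 52.734375 = 127.265625.
Round 1 (the buyer proposes): the seller can get 127.265625 next round, worth 0.75 × 127.265625 = 95.44921875 now; the buyer offers that and keeps 84.55078125.

84.55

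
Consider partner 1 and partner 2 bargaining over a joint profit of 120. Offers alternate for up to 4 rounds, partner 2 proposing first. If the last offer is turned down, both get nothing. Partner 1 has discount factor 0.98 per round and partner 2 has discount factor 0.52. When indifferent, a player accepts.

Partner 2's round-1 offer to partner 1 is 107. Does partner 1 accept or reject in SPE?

Reject

Round 4 (partner 1 proposes): rejection yields 0 for partner 2; partner 1 offers 0 and keeps 120.
Round 3 (partner 2 proposes): partner 1 can get 120 next round, worth 0.98 × 120 = 117.6 now. Partner 2 offers 117.6 and keeps 120 − 117.6 = 2.4.
Round 2 (partner 1 proposes): partner 2 can get 2.4 next round, worth 0.52 × 2.4 = 1.248 now, so partner 1 offers 1.248, keeping 118.752.
So by rejecting in round 1, partner 1 gets 118.752 next round, worth 0.98 × 118.752 = 116.37696 now.
Offer 107 < 116.37696, so partner 1 rejects.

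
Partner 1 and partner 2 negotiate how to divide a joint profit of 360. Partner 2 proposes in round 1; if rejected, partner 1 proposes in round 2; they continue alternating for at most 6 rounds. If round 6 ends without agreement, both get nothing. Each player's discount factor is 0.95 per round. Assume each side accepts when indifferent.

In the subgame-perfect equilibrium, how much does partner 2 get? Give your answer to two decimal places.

48.91

Round 6 (partner 1 proposes): partner 2 will accept anything ≥ 0, so partner 1 offers 0 and keeps 360.
Round 5 (partner 2 proposes): partner 1 can get 360 next round, worth 0.95 × 360 = 342 now, so partner 2 offers 342, keeping 18.
Round 4 (partner 1 proposes): partner 2 can get 18 next round, worth 0.95 × 18 = 17.1 now, so partner 1 offers 17.1, keeping 342.9.
Round 3 (partner 2 proposes): partner 1 can get 342.9 next round, worth 0.95 × 342.9 = 325.755 now. Partner 2 offers 325.755 and keeps 360 − 325.755 = 34.245.
Round 2 (partner 1 proposes): partner 2 can get 34.245 next round, worth 0.95 × 34.245 = 32.53275 now; partner 1 offers that and keeps 327.46725.
Round 1 (partner 2 proposes): partner 1 can get 327.46725 next round, worth 0.95 × 327.46725 = 311.0938875 now. Partner 2 offers 311.0938875 and keeps 360 − 311.0938875 = 48.9061125.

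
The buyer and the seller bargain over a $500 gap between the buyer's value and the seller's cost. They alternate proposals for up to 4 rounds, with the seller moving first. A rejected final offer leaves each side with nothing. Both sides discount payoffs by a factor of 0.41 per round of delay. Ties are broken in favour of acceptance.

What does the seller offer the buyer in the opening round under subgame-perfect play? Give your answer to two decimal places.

155.41

By backward induction:
Round 4 (the buyer proposes): rejection yields 0 for the seller; the buyer offers 0 and keeps 500.
Round 3 (the seller proposes): the buyer can get 500 next round, worth 0.41 × 500 = 205 now, so the seller offers 205, keeping 295.
Round 2 (the buyer proposes): the seller can get 295 next round, worth 0.41 × 295 = 120.95 now, so the buyer offers 120.95, keeping 379.05.
Round 1 (the seller proposes): the buyer can get 379.05 next round, worth 0.41 × 379.05 = 155.4105 now. The seller offers 155.4105 and keeps 500 − 155.4105 = 344.5895.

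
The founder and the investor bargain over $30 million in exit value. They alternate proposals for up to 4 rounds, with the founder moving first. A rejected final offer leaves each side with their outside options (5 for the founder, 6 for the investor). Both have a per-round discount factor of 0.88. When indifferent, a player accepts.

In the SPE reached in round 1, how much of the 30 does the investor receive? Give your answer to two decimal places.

Round 4 (the investor proposes): the founder gets 5 if talks fail, so the investor offers 5 and keeps 25.
Round 3 (the founder proposes): the investor can get 25 next round, worth 0.88 × 25 = 22 now, so the founder offers 22, keeping 8.
Round 2 (the investor proposes): the founder can get 8 next round, worth 0.88 × 8 = 7.04 now, so the investor offers 7.04, keeping 22.96.
Round 1 (the founder proposes): the investor can get 22.96 next round, worth 0.88 × 22.96 = 20.2048 now, so the founder offers 20.2048, keeping 9.7952.

20.20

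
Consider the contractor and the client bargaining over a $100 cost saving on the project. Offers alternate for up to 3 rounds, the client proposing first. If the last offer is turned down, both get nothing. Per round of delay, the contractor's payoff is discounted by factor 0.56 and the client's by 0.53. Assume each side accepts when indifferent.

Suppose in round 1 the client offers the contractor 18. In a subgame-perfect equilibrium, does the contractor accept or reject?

Reject

Round 3 (the client proposes): the contractor will accept anything ≥ 0, so the client offers 0 and keeps 100.
Round 2 (the contractor proposes): the client can get 100 next round, worth 0.53 × 100 = 53 now. The contractor offers 53 and keeps 100 − 53 = 47.
So by rejecting in round 1, the contractor gets 47 next round, worth 0.56 × 47 = 26.32 now.
Offer 18 < 26.32, so the contractor rejects.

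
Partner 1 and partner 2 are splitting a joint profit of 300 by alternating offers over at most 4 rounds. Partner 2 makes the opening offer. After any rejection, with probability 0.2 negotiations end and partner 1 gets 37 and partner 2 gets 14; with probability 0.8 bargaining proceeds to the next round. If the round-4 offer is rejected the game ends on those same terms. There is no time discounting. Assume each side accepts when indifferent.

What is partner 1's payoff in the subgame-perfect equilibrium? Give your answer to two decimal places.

By backward induction:
Round 4 (partner 1 proposes): partner 2 gets 14 if talks fail, so partner 1 offers 14 and keeps 286.
Round 3 (partner 2 proposes): rejecting gives partner 1 an expected 0.8 × 286 + 0.2 × 37 = 236.2. Partner 2 offers 236.2 and keeps 300 − 236.2 = 63.8.
Round 2 (partner 1 proposes): rejecting gives partner 2 an expected 0.8 × 63.8 + 0.2 × 14 = 53.84; partner 1 offers that and keeps 246.16.
Round 1 (partner 2 proposes): rejecting gives partner 1 an expected 0.8 × 246.16 + 0.2 × 37 = 204.328. Partner 2 offers 204.328 and keeps 300 − 204.328 = 95.672.

204.33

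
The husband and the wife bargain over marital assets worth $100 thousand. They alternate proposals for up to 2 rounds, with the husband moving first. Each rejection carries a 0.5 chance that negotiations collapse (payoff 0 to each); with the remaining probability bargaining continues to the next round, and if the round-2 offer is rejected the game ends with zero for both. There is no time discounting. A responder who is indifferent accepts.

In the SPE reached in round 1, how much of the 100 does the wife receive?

50

By backward induction:
Round 2 (the wife proposes): rejection yields 0 for the husband; the wife offers 0 and keeps 100.
Round 1 (the husband proposes): rejecting gives the wife an expected 0.5 × 100 = 50; the husband offers that and keeps 50.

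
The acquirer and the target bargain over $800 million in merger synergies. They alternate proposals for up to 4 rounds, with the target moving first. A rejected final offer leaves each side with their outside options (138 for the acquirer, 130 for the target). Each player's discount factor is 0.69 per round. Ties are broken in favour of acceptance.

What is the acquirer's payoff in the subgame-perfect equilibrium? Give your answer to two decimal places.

391.22

Round 4 (the acquirer proposes): the target gets 130 if talks fail, so the acquirer offers 130 and keeps 670.
Round 3 (the target proposes): the acquirer can get 670 next round, worth 0.69 × 670 = 462.3 now. The target offers 462.3 and keeps 800 − 462.3 = 337.7.
Round 2 (the acquirer proposes): the target can get 337.7 next round, worth 0.69 × 337.7 = 233.013 now, so the acquirer offers 233.013, keeping 566.987.
Round 1 (the target proposes): the acquirer can get 566.987 next round, worth 0.69 × 566.987 = 391.22103 now; the target offers that and keeps 408.77897.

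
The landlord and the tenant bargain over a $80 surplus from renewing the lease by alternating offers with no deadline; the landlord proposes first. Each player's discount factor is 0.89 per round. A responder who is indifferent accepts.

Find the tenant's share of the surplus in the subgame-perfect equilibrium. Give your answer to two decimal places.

37.67

Let x be the landlord's share when the landlord proposes and y be the tenant's share when the tenant proposes.
The tenant accepts iff offered ≥ 0.89·y, so x = 80 − 0.89y. Symmetrically y = 80 − 0.89x.
Substituting: x = 80 − 0.89(80 − 0.89x), giving x(1 − 0.89·0.89) = 80(1 − 0.89).
So x = 80 × 0.11 / 0.2079 ≈ 42.3280, and the tenant receives 80 − x ≈ 37.6720.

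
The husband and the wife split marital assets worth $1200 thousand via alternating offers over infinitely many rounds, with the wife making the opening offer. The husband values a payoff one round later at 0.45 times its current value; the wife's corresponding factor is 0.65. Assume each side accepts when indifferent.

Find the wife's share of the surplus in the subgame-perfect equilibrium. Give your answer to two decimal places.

932.86

Let x be the wife's share when the wife proposes and y be the husband's share when the husband proposes.
The husband accepts iff offered ≥ 0.45·y, so x = 1200 − 0.45y. Symmetrically y = 1200 − 0.65x.
Substituting: x = 1200 − 0.45(1200 − 0.65x), giving x(1 − 0.65·0.45) = 1200(1 − 0.45).
So x = 1200 × 0.55 / 0.7075 ≈ 932.8622, and the husband receives 1200 − x ≈ 267.1378.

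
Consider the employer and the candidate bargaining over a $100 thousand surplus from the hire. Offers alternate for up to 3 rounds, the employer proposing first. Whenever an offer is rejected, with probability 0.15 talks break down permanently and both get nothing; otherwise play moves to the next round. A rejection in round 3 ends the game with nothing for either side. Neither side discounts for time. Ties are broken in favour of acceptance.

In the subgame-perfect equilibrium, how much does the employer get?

87.25

Round 3 (the employer proposes): rejection yields 0 for the candidate; the employer offers 0 and keeps 100.
Round 2 (the candidate proposes): rejecting gives the employer an expected 0.85 × 100 = 85, so the candidate offers 85, keeping 15.
Round 1 (the employer proposes): rejecting gives the candidate an expected 0.85 × 15 = 12.75. The employer offers 12.75 and keeps 100 − 12.75 = 87.25.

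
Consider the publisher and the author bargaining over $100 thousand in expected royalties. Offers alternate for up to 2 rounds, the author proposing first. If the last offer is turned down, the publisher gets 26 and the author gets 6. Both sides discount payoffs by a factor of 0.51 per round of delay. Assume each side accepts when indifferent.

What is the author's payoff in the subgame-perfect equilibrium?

Work backward from the last round.
Round 2 (the publisher proposes): the author gets 6 if talks fail, so the publisher offers 6 and keeps 94.
Round 1 (the author proposes): the publisher can get 94 next round, worth 0.51 × 94 = 47.94 now; the author offers that and keeps 52.06.

52.06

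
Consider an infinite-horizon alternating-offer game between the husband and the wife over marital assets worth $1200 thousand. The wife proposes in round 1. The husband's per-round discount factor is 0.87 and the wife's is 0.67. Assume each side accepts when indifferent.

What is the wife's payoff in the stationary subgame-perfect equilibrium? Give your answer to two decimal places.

When the wife proposes, the husband accepts any offer worth at least 0.87 times what the husband would get by proposing next round; and vice versa.
This gives x = 1200 − 0.87y and y = 1200 − 0.67x, where x and y are each side's share when it proposes.
Hence (1 − 0.87·0.67)x = 1200(1 − 0.87), i.e. 0.4171·x = 156.
x ≈ 374.0110; the husband's share is 1200 − x ≈ 825.9890.

374.01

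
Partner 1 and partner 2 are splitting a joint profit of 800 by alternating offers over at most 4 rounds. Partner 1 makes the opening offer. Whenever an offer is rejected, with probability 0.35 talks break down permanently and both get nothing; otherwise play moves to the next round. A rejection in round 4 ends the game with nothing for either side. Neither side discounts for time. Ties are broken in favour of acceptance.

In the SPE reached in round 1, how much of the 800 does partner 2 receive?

Round 4 (partner 2 proposes): partner 1 will accept anything ≥ 0, so partner 2 offers 0 and keeps 800.
Round 3 (partner 1 proposes): rejecting gives partner 2 an expected 0.65 × 800 = 520; partner 1 offers that and keeps 280.
Round 2 (partner 2 proposes): rejecting gives partner 1 an expected 0.65 × 280 = 182, so partner 2 offers 182, keeping 618.
Round 1 (partner 1 proposes): rejecting gives partner 2 an expected 0.65 × 618 = 401.7. Partner 1 offers 401.7 and keeps 800 − 401.7 = 398.3.

401.7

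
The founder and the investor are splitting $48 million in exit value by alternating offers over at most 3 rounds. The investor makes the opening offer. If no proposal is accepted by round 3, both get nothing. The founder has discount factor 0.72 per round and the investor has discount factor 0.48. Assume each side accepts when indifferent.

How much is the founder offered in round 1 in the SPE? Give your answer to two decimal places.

17.97

Round 3 (the investor proposes): rejection yields 0 for the founder; the investor offers 0 and keeps 48.
Round 2 (the founder proposes): the investor can get 48 next round, worth 0.48 × 48 = 23.04 now, so the founder offers 23.04, keeping 24.96.
Round 1 (the investor proposes): the founder can get 24.96 next round, worth 0.72 × 24.96 = 17.9712 now. The investor offers 17.9712 and keeps 48 − 17.9712 = 30.0288.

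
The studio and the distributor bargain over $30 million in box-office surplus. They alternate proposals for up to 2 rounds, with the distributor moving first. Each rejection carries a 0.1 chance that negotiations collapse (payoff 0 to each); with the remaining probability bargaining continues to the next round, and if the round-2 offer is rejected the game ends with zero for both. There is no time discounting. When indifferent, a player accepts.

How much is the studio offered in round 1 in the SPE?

27

Round 2 (the studio proposes): the distributor will accept anything ≥ 0, so the studio offers 0 and keeps 30.
Round 1 (the distributor proposes): rejecting gives the studio an expected 0.9 × 30 = 27; the distributor offers that and keeps 3.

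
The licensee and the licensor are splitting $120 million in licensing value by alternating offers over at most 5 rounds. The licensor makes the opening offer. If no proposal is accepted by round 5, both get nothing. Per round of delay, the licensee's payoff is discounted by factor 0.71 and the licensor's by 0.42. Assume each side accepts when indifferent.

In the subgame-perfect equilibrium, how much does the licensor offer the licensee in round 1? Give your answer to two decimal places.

Work backward from the last round.
Round 5 (the licensor proposes): rejection yields 0 for the licensee; the licensor offers 0 and keeps 120.
Round 4 (the licensee proposes): the licensor can get 120 next round, worth 0.42 × 120 = 50.4 now, so the licensee offers 50.4, keeping 69.6.
Round 3 (the licensor proposes): the licensee can get 69.6 next round, worth 0.71 × 69.6 = 49.416 now. The licensor offers 49.416 and keeps 120 − 49.416 = 70.584.
Round 2 (the licensee proposes): the licensor can get 70.584 next round, worth 0.42 × 70.584 = 29.64528 now; the licensee offers that and keeps 90.35472.
Round 1 (the licensor proposes): the licensee can get 90.35472 next round, worth 0.71 × 90.35472 = 64.1518512 now, so the licensor offers 64.1518512, keeping 55.8481488.

64.15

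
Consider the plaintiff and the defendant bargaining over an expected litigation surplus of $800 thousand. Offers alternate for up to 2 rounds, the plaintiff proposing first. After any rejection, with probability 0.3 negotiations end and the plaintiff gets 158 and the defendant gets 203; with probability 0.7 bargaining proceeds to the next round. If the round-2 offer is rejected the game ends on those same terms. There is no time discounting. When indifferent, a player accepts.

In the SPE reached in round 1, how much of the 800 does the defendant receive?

Round 2 (the defendant proposes): the plaintiff gets 158 if talks fail, so the defendant offers 158 and keeps 642.
Round 1 (the plaintiff proposes): rejecting gives the defendant an expected 0.7 × 642 + 0.3 × 203 = 510.3, so the plaintiff offers 510.3, keeping 289.7.

510.3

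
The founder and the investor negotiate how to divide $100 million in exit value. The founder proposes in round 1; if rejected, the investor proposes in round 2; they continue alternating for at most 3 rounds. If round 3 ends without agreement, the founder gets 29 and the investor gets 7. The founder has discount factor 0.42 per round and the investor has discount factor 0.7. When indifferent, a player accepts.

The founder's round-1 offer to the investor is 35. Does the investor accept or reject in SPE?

Round 3 (the founder proposes): the investor gets 7 if talks fail, so the founder offers 7 and keeps 93.
Round 2 (the investor proposes): the founder can get 93 next round, worth 0.42 × 93 = 39.06 now; the investor offers that and keeps 60.94.
So by rejecting in round 1, the investor gets 60.94 next round, worth 0.7 × 60.94 = 42.658 now.
Offer 35 < 42.658, so the investor rejects.

Reject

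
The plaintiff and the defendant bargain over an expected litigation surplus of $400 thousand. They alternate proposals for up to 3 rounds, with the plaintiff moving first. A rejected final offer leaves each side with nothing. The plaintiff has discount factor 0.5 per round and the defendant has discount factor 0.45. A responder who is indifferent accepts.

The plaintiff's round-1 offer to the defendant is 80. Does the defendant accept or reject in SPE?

Reject

Round 3 (the plaintiff proposes): the defendant will accept anything ≥ 0, so the plaintiff offers 0 and keeps 400.
Round 2 (the defendant proposes): the plaintiff can get 400 next round, worth 0.5 × 400 = 200 now; the defendant offers that and keeps 200.
So by rejecting in round 1, the defendant gets 200 next round, worth 0.45 × 200 = 90 now.
Offer 80 < 90, so the defendant rejects.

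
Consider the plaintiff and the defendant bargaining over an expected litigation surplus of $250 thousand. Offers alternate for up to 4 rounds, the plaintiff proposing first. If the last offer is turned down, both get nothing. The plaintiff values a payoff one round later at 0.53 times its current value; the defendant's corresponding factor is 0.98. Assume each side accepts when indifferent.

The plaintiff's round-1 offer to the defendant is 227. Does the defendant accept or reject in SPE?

Reject

Work out the defendant's continuation value if the offer is rejected.
Round 4 (the defendant proposes): the plaintiff will accept anything ≥ 0, so the defendant offers 0 and keeps 250.
Round 3 (the plaintiff proposes): the defendant can get 250 next round, worth 0.98 × 250 = 245 now; the plaintiff offers that and keeps 5.
Round 2 (the defendant proposes): the plaintiff can get 5 next round, worth 0.53 × 5 = 2.65 now; the defendant offers that and keeps 247.35.
So by rejecting in round 1, the defendant gets 247.35 next round, worth 0.98 × 247.35 = 242.403 now.
Offer 227 < 242.403, so the defendant rejects.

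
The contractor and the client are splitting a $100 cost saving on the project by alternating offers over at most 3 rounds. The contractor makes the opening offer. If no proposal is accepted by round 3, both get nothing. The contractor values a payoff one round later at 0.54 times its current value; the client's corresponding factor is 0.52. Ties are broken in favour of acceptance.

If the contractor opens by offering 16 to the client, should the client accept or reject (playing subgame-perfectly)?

Reject

Work out the client's continuation value if the offer is rejected.
Round 3 (the contractor proposes): rejection yields 0 for the client; the contractor offers 0 and keeps 100.
Round 2 (the client proposes): the contractor can get 100 next round, worth 0.54 × 100 = 54 now. The client offers 54 and keeps 100 − 54 = 46.
So by rejecting in round 1, the client gets 46 next round, worth 0.52 × 46 = 23.92 now.
Offer 16 < 23.92, so the client rejects.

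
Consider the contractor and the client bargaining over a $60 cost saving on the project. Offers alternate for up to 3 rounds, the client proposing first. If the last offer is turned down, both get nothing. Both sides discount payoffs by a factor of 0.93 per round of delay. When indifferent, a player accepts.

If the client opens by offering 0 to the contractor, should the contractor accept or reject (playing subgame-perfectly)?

Reject

Round 3 (the client proposes): the contractor will accept anything ≥ 0, so the client offers 0 and keeps 60.
Round 2 (the contractor proposes): the client can get 60 next round, worth 0.93 × 60 = 55.8 now; the contractor offers that and keeps 4.2.
So by rejecting in round 1, the contractor gets 4.2 next round, worth 0.93 × 4.2 = 3.906 now.
Offer 0 < 3.906, so the contractor rejects.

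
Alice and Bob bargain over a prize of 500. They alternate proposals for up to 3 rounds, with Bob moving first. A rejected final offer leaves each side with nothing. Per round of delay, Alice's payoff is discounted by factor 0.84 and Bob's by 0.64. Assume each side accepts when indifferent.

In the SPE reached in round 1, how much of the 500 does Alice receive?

151.2

Round 3 (Bob proposes): Alice will accept anything ≥ 0, so Bob offers 0 and keeps 500.
Round 2 (Alice proposes): Bob can get 500 next round, worth 0.64 × 500 = 320 now, so Alice offers 320, keeping 180.
Round 1 (Bob proposes): Alice can get 180 next round, worth 0.84 × 180 = 151.2 now. Bob offers 151.2 and keeps 500 − 151.2 = 348.8.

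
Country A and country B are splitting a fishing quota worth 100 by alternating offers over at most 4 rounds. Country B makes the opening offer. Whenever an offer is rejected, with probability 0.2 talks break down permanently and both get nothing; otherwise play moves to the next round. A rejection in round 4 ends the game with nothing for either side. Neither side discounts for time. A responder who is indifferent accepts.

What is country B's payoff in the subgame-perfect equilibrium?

By backward induction:
Round 4 (country A proposes): rejection yields 0 for country B; country A offers 0 and keeps 100.
Round 3 (country B proposes): rejecting gives country A an expected 0.8 × 100 = 80; country B offers that and keeps 20.
Round 2 (country A proposes): rejecting gives country B an expected 0.8 × 20 = 16, so country A offers 16, keeping 84.
Round 1 (country B proposes): rejecting gives country A an expected 0.8 × 84 = 67.2; country B offers that and keeps 32.8.

32.8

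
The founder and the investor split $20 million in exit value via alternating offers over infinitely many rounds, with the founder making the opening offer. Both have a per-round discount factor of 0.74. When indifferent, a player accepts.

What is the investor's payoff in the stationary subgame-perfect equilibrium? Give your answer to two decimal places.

8.51

When the founder proposes, the investor accepts any offer worth at least 0.74 times what the investor would get by proposing next round; and vice versa.
This gives x = 20 − 0.74y and y = 20 − 0.74x, where x and y are each side's share when it proposes.
Hence (1 − 0.74·0.74)x = 20(1 − 0.74), i.e. 0.4524·x = 5.2.
x ≈ 11.4943; the investor's share is 20 − x ≈ 8.5057.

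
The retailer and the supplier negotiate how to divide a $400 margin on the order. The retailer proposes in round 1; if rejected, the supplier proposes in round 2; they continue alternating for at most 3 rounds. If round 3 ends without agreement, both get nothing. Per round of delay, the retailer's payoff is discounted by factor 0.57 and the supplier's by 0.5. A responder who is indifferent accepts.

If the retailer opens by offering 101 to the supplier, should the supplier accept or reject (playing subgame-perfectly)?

Round 3 (the retailer proposes): the supplier will accept anything ≥ 0, so the retailer offers 0 and keeps 400.
Round 2 (the supplier proposes): the retailer can get 400 next round, worth 0.57 × 400 = 228 now. The supplier offers 228 and keeps 400 − 228 = 172.
So by rejecting in round 1, the supplier gets 172 next round, worth 0.5 × 172 = 86 now.
Offer 101 ≥ 86, so the supplier accepts.

Accept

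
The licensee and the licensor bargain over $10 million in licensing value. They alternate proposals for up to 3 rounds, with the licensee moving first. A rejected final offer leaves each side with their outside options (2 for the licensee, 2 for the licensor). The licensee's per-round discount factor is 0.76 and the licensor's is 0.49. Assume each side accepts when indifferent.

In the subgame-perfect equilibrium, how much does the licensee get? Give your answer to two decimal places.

8.08

Round 3 (the licensee proposes): the licensor gets 2 if talks fail, so the licensee offers 2 and keeps 8.
Round 2 (the licensor proposes): the licensee can get 8 next round, worth 0.76 × 8 = 6.08 now; the licensor offers that and keeps 3.92.
Round 1 (the licensee proposes): the licensor can get 3.92 next round, worth 0.49 × 3.92 = 1.9208 now. The licensee offers 1.9208 and keeps 10 − 1.9208 = 8.0792.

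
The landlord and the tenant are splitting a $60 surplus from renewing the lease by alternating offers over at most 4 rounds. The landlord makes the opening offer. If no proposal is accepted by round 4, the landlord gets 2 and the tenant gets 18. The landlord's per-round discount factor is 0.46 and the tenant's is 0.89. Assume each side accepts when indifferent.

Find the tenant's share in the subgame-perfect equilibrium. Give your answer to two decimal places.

Work backward from the last round.
Round 4 (the tenant proposes): the landlord gets 2 if talks fail, so the tenant offers 2 and keeps 58.
Round 3 (the landlord proposes): the tenant can get 58 next round, worth 0.89 × 58 = 51.62 now. The landlord offers 51.62 and keeps 60 − 51.62 = 8.38.
Round 2 (the tenant proposes): the landlord can get 8.38 next round, worth 0.46 × 8.38 = 3.8548 now; the tenant offers that and keeps 56.1452.
Round 1 (the landlord proposes): the tenant can get 56.1452 next round, worth 0.89 × 56.1452 = 49.969228 now; the landlord offers that and keeps 10.030772.

49.97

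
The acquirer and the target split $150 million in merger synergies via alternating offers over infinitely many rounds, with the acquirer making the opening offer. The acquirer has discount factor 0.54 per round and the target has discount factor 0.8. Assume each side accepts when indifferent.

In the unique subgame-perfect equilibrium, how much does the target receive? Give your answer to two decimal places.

When the acquirer proposes, the target accepts any offer worth at least 0.8 times what the target would get by proposing next round; and vice versa.
This gives x = 150 − 0.8y and y = 150 − 0.54x, where x and y are each side's share when it proposes.
Hence (1 − 0.8·0.54)x = 150(1 − 0.8), i.e. 0.568·x = 30.
x ≈ 52.8169; the target's share is 150 − x ≈ 97.1831.

97.18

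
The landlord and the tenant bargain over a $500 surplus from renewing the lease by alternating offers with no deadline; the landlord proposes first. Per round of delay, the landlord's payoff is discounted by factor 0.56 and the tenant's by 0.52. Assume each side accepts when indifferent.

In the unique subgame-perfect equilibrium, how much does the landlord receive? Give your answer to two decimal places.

When the landlord proposes, the tenant accepts any offer worth at least 0.52 times what the tenant would get by proposing next round; and vice versa.
This gives x = 500 − 0.52y and y = 500 − 0.56x, where x and y are each side's share when it proposes.
Hence (1 − 0.52·0.56)x = 500(1 − 0.52), i.e. 0.7088·x = 240.
x ≈ 338.6005; the tenant's share is 500 − x ≈ 161.3995.

338.60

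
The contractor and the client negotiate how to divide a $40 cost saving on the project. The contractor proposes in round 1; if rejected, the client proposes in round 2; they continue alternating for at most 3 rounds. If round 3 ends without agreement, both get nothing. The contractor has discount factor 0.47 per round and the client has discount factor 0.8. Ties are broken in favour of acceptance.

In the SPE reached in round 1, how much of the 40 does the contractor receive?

Round 3 (the contractor proposes): rejection yields 0 for the client; the contractor offers 0 and keeps 40.
Round 2 (the client proposes): the contractor can get 40 next round, worth 0.47 × 40 = 18.8 now; the client offers that and keeps 21.2.
Round 1 (the contractor proposes): the client can get 21.2 next round, worth 0.8 × 21.2 = 16.96 now. The contractor offers 16.96 and keeps 40 − 16.96 = 23.04.

23.04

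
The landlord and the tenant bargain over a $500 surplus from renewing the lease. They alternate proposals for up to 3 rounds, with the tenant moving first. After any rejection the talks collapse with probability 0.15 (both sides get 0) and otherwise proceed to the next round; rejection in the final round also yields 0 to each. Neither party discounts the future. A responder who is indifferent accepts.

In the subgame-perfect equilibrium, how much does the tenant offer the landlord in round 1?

By backward induction:
Round 3 (the tenant proposes): the landlord will accept anything ≥ 0, so the tenant offers 0 and keeps 500.
Round 2 (the landlord proposes): rejecting gives the tenant an expected 0.85 × 500 = 425. The landlord offers 425 and keeps 500 − 425 = 75.
Round 1 (the tenant proposes): rejecting gives the landlord an expected 0.85 × 75 = 63.75. The tenant offers 63.75 and keeps 500 − 63.75 = 436.25.

63.75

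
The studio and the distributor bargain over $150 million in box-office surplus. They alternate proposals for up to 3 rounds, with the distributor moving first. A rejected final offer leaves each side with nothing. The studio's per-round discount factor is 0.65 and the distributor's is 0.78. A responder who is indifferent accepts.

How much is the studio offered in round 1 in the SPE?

By backward induction:
Round 3 (the distributor proposes): the studio will accept anything ≥ 0, so the distributor offers 0 and keeps 150.
Round 2 (the studio proposes): the distributor can get 150 next round, worth 0.78 × 150 = 117 now. The studio offers 117 and keeps 150 − 117 = 33.
Round 1 (the distributor proposes): the studio can get 33 next round, worth 0.65 × 33 = 21.45 now, so the distributor offers 21.45, keeping 128.55.

21.45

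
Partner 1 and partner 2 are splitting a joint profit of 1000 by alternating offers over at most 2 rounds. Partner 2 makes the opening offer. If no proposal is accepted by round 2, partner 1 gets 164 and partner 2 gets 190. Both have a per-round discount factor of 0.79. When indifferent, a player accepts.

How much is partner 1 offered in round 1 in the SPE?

Round 2 (partner 1 proposes): partner 2 gets 190 if talks fail, so partner 1 offers 190 and keeps 810.
Round 1 (partner 2 proposes): partner 1 can get 810 next round, worth 0.79 × 810 = 639.9 now, so partner 2 offers 639.9, keeping 360.1.

639.9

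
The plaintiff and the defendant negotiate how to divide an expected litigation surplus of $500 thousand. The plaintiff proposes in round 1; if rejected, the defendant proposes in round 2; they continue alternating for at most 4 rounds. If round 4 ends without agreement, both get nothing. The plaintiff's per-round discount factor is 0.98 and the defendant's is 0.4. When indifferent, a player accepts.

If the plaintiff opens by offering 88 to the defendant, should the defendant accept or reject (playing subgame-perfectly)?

Round 4 (the defendant proposes): the plaintiff will accept anything ≥ 0, so the defendant offers 0 and keeps 500.
Round 3 (the plaintiff proposes): the defendant can get 500 next round, worth 0.4 × 500 = 200 now; the plaintiff offers that and keeps 300.
Round 2 (the defendant proposes): the plaintiff can get 300 next round, worth 0.98 × 300 = 294 now; the defendant offers that and keeps 206.
So by rejecting in round 1, the defendant gets 206 next round, worth 0.4 × 206 = 82.4 now.
Offer 88 ≥ 82.4, so the defendant accepts.

Accept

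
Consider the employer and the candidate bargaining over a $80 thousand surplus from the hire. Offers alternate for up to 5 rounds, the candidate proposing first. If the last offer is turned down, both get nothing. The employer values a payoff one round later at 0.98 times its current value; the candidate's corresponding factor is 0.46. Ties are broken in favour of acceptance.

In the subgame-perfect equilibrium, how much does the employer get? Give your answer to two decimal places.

61.42

Work backward from the last round.
Round 5 (the candidate proposes): the employer will accept anything ≥ 0, so the candidate offers 0 and keeps 80.
Round 4 (the employer proposes): the candidate can get 80 next round, worth 0.46 × 80 = 36.8 now. The employer offers 36.8 and keeps 80 − 36.8 = 43.2.
Round 3 (the candidate proposes): the employer can get 43.2 next round, worth 0.98 × 43.2 = 42.336 now; the candidate offers that and keeps 37.664.
Round 2 (the employer proposes): the candidate can get 37.664 next round, worth 0.46 × 37.664 = 17.32544 now, so the employer offers 17.32544, keeping 62.67456.
Round 1 (the candidate proposes): the employer can get 62.67456 next round, worth 0.98 × 62.67456 = 61.4210688 now; the candidate offers that and keeps 18.5789312.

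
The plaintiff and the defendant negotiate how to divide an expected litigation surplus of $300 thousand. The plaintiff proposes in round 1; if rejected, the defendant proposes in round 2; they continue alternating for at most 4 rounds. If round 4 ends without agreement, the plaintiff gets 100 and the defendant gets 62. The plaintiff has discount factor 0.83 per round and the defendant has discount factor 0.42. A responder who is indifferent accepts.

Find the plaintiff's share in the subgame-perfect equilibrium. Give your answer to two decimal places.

Round 4 (the defendant proposes): the plaintiff gets 100 if talks fail, so the defendant offers 100 and keeps 200.
Round 3 (the plaintiff proposes): the defendant can get 200 next round, worth 0.42 × 200 = 84 now; the plaintiff offers that and keeps 216.
Round 2 (the defendant proposes): the plaintiff can get 216 next round, worth 0.83 × 216 = 179.28 now; the defendant offers that and keeps 120.72.
Round 1 (the plaintiff proposes): the defendant can get 120.72 next round, worth 0.42 × 120.72 = 50.7024 now, so the plaintiff offers 50.7024, keeping 249.2976.

249.30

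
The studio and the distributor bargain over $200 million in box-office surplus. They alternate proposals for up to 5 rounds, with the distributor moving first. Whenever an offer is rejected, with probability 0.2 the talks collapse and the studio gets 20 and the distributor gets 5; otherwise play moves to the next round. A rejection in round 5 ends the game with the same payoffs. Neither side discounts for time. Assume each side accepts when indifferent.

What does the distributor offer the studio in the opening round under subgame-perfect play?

Round 5 (the distributor proposes): the studio gets 20 if talks fail, so the distributor offers 20 and keeps 180.
Round 4 (the studio proposes): rejecting gives the distributor an expected 0.8 × 180 + 0.2 × 5 = 145. The studio offers 145 and keeps 200 − 145 = 55.
Round 3 (the distributor proposes): rejecting gives the studio an expected 0.8 × 55 + 0.2 × 20 = 48. The distributor offers 48 and keeps 200 − 48 = 152.
Round 2 (the studio proposes): rejecting gives the distributor an expected 0.8 × 152 + 0.2 × 5 = 122.6; the studio offers that and keeps 77.4.
Round 1 (the distributor proposes): rejecting gives the studio an expected 0.8 × 77.4 + 0.2 × 20 = 65.92. The distributor offers 65.92 and keeps 200 − 65.92 = 134.08.

65.92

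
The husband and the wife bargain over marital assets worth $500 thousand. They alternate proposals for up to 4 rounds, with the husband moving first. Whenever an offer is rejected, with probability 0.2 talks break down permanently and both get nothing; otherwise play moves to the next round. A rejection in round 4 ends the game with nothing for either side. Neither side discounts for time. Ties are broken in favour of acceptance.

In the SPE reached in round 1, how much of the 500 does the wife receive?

Round 4 (the wife proposes): rejection yields 0 for the husband; the wife offers 0 and keeps 500.
Round 3 (the husband proposes): rejecting gives the wife an expected 0.8 × 500 = 400. The husband offers 400 and keeps 500 − 400 = 100.
Round 2 (the wife proposes): rejecting gives the husband an expected 0.8 × 100 = 80, so the wife offers 80, keeping 420.
Round 1 (the husband proposes): rejecting gives the wife an expected 0.8 × 420 = 336, so the husband offers 336, keeping 164.

336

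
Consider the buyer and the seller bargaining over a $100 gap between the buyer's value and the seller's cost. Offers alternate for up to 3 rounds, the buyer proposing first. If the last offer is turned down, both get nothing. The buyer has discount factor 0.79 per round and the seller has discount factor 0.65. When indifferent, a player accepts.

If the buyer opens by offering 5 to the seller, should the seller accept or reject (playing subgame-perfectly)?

Reject

Round 3 (the buyer proposes): the seller will accept anything ≥ 0, so the buyer offers 0 and keeps 100.
Round 2 (the seller proposes): the buyer can get 100 next round, worth 0.79 × 100 = 79 now; the seller offers that and keeps 21.
So by rejecting in round 1, the seller gets 21 next round, worth 0.65 × 21 = 13.65 now.
Offer 5 < 13.65, so the seller rejects.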